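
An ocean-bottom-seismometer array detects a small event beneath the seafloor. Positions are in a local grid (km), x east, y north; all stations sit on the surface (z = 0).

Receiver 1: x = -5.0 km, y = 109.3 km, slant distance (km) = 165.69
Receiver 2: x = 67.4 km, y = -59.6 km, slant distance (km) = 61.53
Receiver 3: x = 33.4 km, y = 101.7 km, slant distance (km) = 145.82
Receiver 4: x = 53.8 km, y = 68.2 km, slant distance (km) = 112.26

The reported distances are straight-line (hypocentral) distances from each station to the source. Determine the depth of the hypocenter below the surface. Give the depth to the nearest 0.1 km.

Each station gives a sphere (x−x_i)² + (y−y_i)² + z² = d_i² (stations at z=0).
Subtracting the Receiver 1 sphere from Receiver 2 and Receiver 3: z² cancels, leaving linear equations in x and y:
144.8 x − 337.8 y = 19790.67
76.8 x − 15.2 y = 5676.66
Solving: x ≈ 68.097, y ≈ -29.397 km (keep extra digits for the depth step; rounded: 68.1, -29.4).
Then from the Receiver 1 sphere: z² = 165.69² − (x + 5.0)² − (y − 109.3)² with x = 68.097, y = -29.397, so z ≈ 53.602 ≈ 53.6 km.

53.6 km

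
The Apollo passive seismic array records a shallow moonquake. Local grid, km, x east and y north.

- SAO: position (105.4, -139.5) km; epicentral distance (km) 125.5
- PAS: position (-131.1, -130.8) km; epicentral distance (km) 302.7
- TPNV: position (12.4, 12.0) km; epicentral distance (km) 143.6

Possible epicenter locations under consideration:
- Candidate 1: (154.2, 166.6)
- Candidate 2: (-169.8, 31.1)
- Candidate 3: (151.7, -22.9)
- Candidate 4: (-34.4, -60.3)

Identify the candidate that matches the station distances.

For each candidate, compare |candidate − station| to the reported distance:
Candidate 1: residuals SAO 184.5, PAS 109.4, TPNV 66.2 → max 184.5 km
Candidate 2: residuals SAO 198.3, PAS 136.2, TPNV 39.6 → max 198.3 km
Candidate 3: residuals SAO 0.0, PAS 0.0, TPNV 0.0 → max 0.0 km
Candidate 4: residuals SAO 35.2, PAS 183.0, TPNV 57.5 → max 183.0 km
Only Candidate 3 has all residuals ≈ 0.

Candidate 3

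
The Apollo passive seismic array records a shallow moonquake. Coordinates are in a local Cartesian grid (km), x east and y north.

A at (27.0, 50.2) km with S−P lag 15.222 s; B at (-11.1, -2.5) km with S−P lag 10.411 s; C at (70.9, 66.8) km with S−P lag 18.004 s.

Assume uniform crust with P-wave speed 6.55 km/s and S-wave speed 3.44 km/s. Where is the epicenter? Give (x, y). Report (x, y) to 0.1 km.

x ≈ 38.3 km, y ≈ -59.5 km

Distance from S−P lag: d = Δt · v_P v_S / (v_P − v_S) = Δt · (6.55·3.44)/(6.55−3.44) ≈ 7.2450·Δt.
So d_A = 110.28, d_B = 75.43, d_C = 130.44 km.
Circle about each station: (x − 27.0)² + (y − 50.2)² = 110.28²; (x + 11.1)² + (y + 2.5)² = 75.43²; (x − 70.9)² + (y − 66.8)² = 130.44².
Subtracting the A equation from the B and C equations removes the quadratic terms:
-76.2 x − 105.4 y = 3352.41
87.8 x + 33.2 y = 1387.09
Solving the 2×2 system: x ≈ 38.3, y ≈ -59.5 km.
Check against A (with the unrounded x, y): √((x − 27.0)²+(y − 50.2)²) = 110.27 ≈ 110.28 km. ✓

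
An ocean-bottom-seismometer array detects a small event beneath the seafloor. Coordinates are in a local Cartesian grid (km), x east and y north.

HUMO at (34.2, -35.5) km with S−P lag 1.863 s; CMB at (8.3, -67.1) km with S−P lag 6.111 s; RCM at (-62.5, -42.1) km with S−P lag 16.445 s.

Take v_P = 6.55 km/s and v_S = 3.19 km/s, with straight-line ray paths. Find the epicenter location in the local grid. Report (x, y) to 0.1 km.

Distance from S−P lag: d = Δt · v_P v_S / (v_P − v_S) = Δt · (6.55·3.19)/(6.55−3.19) ≈ 6.2186·Δt.
So d_HUMO = 11.59, d_CMB = 38.00, d_RCM = 102.26 km.
Circle about each station: (x − 34.2)² + (y + 35.5)² = 11.59²; (x − 8.3)² + (y + 67.1)² = 38.00²; (x + 62.5)² + (y + 42.1)² = 102.26².
Subtracting the HUMO equation from the CMB and RCM equations removes the quadratic terms:
-51.8 x − 63.2 y = 831.74
-193.4 x − 13.2 y = -7074.01
Solving the 2×2 system: x ≈ 39.7, y ≈ -45.7 km.

x ≈ 39.7 km, y ≈ -45.7 km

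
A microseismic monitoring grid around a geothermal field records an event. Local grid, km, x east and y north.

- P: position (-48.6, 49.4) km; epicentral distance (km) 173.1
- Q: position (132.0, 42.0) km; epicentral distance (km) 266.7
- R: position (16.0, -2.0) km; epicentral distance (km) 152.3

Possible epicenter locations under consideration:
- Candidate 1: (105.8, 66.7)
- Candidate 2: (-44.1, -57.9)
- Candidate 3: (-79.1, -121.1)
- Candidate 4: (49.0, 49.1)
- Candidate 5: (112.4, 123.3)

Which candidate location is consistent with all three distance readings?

Candidate 3

For each candidate, compare |candidate − station| to the reported distance:
Candidate 1: residuals P 17.7, Q 230.7, R 39.2 → max 230.7 km
Candidate 2: residuals P 65.7, Q 64.2, R 70.2 → max 70.2 km
Candidate 3: residuals P 0.1, Q 0.1, R 0.1 → max 0.1 km
Candidate 4: residuals P 75.5, Q 183.4, R 91.5 → max 183.4 km
Candidate 5: residuals P 4.1, Q 183.1, R 5.8 → max 183.1 km
Only Candidate 3 has all residuals ≈ 0.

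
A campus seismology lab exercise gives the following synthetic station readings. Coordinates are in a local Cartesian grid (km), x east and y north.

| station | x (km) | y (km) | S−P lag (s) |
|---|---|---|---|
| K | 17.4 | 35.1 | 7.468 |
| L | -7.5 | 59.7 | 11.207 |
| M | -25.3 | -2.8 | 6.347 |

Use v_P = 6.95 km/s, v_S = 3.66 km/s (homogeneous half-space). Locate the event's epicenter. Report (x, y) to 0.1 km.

x ≈ 19.6 km, y ≈ -22.6 km

Distance from S−P lag: d = Δt · v_P v_S / (v_P − v_S) = Δt · (6.95·3.66)/(6.95−3.66) ≈ 7.7316·Δt.
So d_K = 57.74, d_L = 86.65, d_M = 49.07 km.
Circle about each station: (x − 17.4)² + (y − 35.1)² = 57.74²; (x + 7.5)² + (y − 59.7)² = 86.65²; (x + 25.3)² + (y + 2.8)² = 49.07².
Subtracting pairs of circle equations eliminates x²+y² and gives linear equations (the radical axes):
-49.8 x + 49.2 y = -2088.74
-85.4 x − 75.8 y = 39.20
Solving the 2×2 system: x ≈ 19.6, y ≈ -22.6 km.
Check against K (with the unrounded x, y): √((x − 17.4)²+(y − 35.1)²) = 57.75 ≈ 57.74 km. ✓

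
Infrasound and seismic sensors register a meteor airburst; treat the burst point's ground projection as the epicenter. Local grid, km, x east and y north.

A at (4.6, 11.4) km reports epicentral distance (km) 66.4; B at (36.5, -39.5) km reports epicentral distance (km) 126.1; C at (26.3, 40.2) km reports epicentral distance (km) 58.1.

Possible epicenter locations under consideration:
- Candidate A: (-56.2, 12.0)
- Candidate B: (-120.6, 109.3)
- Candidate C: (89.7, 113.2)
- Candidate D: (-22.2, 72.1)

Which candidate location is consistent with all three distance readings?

For each candidate, compare |candidate − station| to the reported distance:
Candidate A: residuals A 5.6, B 20.1, C 29.1 → max 29.1 km
Candidate B: residuals A 92.5, B 90.3, C 104.2 → max 104.2 km
Candidate C: residuals A 66.3, B 35.6, C 38.6 → max 66.3 km
Candidate D: residuals A 0.0, B 0.0, C 0.0 → max 0.0 km
Only Candidate D has all residuals ≈ 0.

Candidate D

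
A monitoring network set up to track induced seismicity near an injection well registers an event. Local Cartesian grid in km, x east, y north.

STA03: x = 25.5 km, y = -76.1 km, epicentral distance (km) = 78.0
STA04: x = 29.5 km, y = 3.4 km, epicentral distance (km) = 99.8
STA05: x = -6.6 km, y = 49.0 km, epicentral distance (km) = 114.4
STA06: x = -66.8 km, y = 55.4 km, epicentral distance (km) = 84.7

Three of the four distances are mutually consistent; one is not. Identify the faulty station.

Solve using three stations at a time. Using STA03, STA04, STA05 (subtract circle equations pairwise → linear system) gives (x, y) ≈ (-50.1, -56.8).
Distances from that point to each station vs reported:
  STA03: calculated 78.0 vs reported 78.0 → residual 0.0 km
  STA04: calculated 99.8 vs reported 99.8 → residual 0.0 km
  STA05: calculated 114.4 vs reported 114.4 → residual 0.0 km
  STA06: calculated 113.5 vs reported 84.7 → residual 28.8 km
STA03, STA04, STA05 are mutually consistent (residuals ≈ 0); STA06 is off by 28.8 km.

STA06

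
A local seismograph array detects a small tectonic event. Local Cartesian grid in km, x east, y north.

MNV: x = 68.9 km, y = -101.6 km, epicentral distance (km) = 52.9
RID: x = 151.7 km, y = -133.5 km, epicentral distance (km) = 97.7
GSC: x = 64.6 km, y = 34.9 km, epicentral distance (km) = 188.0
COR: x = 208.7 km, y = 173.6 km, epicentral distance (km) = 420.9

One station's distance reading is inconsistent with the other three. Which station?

COR

Solve using three stations at a time. Using MNV, RID, GSC (subtract circle equations pairwise → linear system) gives (x, y) ≈ (55.9, -152.9).
Distances from that point to each station vs reported:
  MNV: calculated 52.9 vs reported 52.9 → residual 0.0 km
  RID: calculated 97.7 vs reported 97.7 → residual 0.0 km
  GSC: calculated 188.0 vs reported 188.0 → residual 0.0 km
  COR: calculated 360.5 vs reported 420.9 → residual 60.4 km
MNV, RID, GSC are mutually consistent (residuals ≈ 0); COR is off by 60.4 km.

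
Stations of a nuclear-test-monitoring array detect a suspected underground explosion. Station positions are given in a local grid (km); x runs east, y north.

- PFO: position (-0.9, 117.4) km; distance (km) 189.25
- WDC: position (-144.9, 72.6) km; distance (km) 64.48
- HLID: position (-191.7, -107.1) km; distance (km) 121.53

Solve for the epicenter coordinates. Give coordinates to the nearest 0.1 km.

Circle about each station: (x + 0.9)² + (y − 117.4)² = 189.25²; (x + 144.9)² + (y − 72.6)² = 64.48²; (x + 191.7)² + (y + 107.1)² = 121.53².
Subtracting pairs of circle equations eliminates x²+y² and gives linear equations (the radical axes):
-288.0 x − 89.6 y = 44141.09
-381.6 x − 449.0 y = 55481.75
Solving the 2×2 system: x ≈ -156.1, y ≈ 9.1 km.

x ≈ -156.1 km, y ≈ 9.1 km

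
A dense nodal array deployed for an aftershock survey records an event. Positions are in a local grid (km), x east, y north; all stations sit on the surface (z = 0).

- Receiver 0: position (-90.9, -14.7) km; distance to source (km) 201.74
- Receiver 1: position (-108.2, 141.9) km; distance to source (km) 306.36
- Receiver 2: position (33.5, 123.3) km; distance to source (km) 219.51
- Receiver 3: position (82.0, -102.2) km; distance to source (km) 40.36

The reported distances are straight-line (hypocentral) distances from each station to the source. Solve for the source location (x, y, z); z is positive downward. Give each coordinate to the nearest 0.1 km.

Each station gives a sphere (x−x_i)² + (y−y_i)² + z² = d_i² (stations at z=0).
Subtracting the Receiver 0 sphere from Receiver 1 and Receiver 2: z² cancels, leaving linear equations in x and y:
-34.6 x + 313.2 y = -29793.47
248.8 x + 276.0 y = 360.63
Solving: x ≈ 95.297, y ≈ -84.598 km (keep extra digits for the depth step; rounded: 95.3, -84.6).
Then from the Receiver 0 sphere: z² = 201.74² − (x + 90.9)² − (y + 14.7)² with x = 95.297, y = -84.598, so z ≈ 33.823 ≈ 33.8 km.

(95.3, -84.6, 33.8)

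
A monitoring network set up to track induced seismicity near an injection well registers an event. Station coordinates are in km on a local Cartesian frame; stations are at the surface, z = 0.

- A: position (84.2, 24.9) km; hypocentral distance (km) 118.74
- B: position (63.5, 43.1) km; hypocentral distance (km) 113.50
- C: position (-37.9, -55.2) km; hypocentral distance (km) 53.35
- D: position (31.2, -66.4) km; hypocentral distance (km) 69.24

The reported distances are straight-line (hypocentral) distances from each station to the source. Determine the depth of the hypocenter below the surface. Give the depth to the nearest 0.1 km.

Each station gives a sphere (x−x_i)² + (y−y_i)² + z² = d_i² (stations at z=0).
Subtracting the A sphere from B and C: z² cancels, leaving linear equations in x and y:
-41.4 x + 36.4 y = -602.85
-244.2 x − 160.2 y = 8026.77
Solving: x ≈ -12.602, y ≈ -30.895 km (keep extra digits for the depth step; rounded: -12.6, -30.9).
Then from the A sphere: z² = 118.74² − (x − 84.2)² − (y − 24.9)² with x = -12.602, y = -30.895, so z ≈ 40.193 ≈ 40.2 km.

depth ≈ 40.2 km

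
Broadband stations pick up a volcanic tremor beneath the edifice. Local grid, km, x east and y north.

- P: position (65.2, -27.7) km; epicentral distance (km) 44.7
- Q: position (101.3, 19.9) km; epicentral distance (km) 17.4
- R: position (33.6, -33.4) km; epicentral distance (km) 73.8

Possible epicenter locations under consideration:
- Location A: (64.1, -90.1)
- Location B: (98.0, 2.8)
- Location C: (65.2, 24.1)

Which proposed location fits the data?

Location B

For each candidate, compare |candidate − station| to the reported distance:
Location A: residuals P 17.7, Q 98.7, R 9.4 → max 98.7 km
Location B: residuals P 0.1, Q 0.0, R 0.1 → max 0.1 km
Location C: residuals P 7.1, Q 18.9, R 8.2 → max 18.9 km
Only Location B has all residuals ≈ 0.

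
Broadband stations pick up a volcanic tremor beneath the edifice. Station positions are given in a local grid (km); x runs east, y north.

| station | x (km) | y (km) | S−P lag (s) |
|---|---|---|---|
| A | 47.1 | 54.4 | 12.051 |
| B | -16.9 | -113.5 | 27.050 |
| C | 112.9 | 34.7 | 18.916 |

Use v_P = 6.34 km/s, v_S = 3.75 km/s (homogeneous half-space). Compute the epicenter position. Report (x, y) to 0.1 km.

Distance from S−P lag: d = Δt · v_P v_S / (v_P − v_S) = Δt · (6.34·3.75)/(6.34−3.75) ≈ 9.1795·Δt.
So d_A = 110.62, d_B = 248.31, d_C = 173.64 km.
Circle about each station: (x − 47.1)² + (y − 54.4)² = 110.62²; (x + 16.9)² + (y + 113.5)² = 248.31²; (x − 112.9)² + (y − 34.7)² = 173.64².
Subtracting pairs of circle equations eliminates x²+y² and gives linear equations (the radical axes):
-128.0 x − 335.8 y = -41430.98
131.6 x − 39.4 y = -9141.34
Solving the 2×2 system: x ≈ -29.2, y ≈ 134.5 km.
Check against A (with the unrounded x, y): √((x − 47.1)²+(y − 54.4)²) = 110.62 ≈ 110.62 km. ✓

-29.2 km east, 134.5 km north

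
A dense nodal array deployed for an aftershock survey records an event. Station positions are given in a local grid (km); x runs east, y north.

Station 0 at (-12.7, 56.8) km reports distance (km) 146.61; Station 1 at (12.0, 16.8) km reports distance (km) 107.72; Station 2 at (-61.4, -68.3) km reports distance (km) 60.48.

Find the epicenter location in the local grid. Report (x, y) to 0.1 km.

-4.8 km east, -89.6 km north

Circle about each station: (x + 12.7)² + (y − 56.8)² = 146.61²; (x − 12.0)² + (y − 16.8)² = 107.72²; (x + 61.4)² + (y + 68.3)² = 60.48².
Subtracting pairs of circle equations eliminates x²+y² and gives linear equations (the radical axes):
49.4 x − 80.0 y = 6929.60
-97.4 x − 250.2 y = 22883.98
Solving the 2×2 system: x ≈ -4.8, y ≈ -89.6 km.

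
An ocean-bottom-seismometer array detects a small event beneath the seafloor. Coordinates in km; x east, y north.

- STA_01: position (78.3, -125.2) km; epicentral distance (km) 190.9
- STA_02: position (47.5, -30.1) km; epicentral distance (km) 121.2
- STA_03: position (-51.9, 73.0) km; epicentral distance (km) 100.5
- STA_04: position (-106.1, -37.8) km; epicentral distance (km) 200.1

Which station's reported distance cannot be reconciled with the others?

Solve using three stations at a time. Using STA_02, STA_03, STA_04 (subtract circle equations pairwise → linear system) gives (x, y) ≈ (47.0, 91.1).
Distances from that point to each station vs reported:
  STA_01: calculated 218.6 vs reported 190.9 → residual 27.7 km
  STA_02: calculated 121.2 vs reported 121.2 → residual 0.0 km
  STA_03: calculated 100.5 vs reported 100.5 → residual 0.0 km
  STA_04: calculated 200.1 vs reported 200.1 → residual 0.0 km
STA_02, STA_03, STA_04 are mutually consistent (residuals ≈ 0); STA_01 is off by 27.7 km.

STA_01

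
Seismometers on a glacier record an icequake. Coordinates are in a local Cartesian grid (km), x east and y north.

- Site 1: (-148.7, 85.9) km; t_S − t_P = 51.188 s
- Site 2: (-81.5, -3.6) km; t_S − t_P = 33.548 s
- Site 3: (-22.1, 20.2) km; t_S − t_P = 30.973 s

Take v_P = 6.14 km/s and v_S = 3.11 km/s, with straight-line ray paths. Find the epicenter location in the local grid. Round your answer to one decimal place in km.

Distance from S−P lag: d = Δt · v_P v_S / (v_P − v_S) = Δt · (6.14·3.11)/(6.14−3.11) ≈ 6.3021·Δt.
So d_Site 1 = 322.59, d_Site 2 = 211.42, d_Site 3 = 195.20 km.
Circle about each station: (x + 148.7)² + (y − 85.9)² = 322.59²; (x + 81.5)² + (y + 3.6)² = 211.42²; (x + 22.1)² + (y − 20.2)² = 195.20².
Subtracting pairs of circle equations eliminates x²+y² and gives linear equations (the radical axes):
134.4 x − 179.0 y = 36530.60
253.2 x − 131.4 y = 37367.22
Solving the 2×2 system: x ≈ 68.3, y ≈ -152.8 km.
Check against Site 1 (with the unrounded x, y): √((x + 148.7)²+(y − 85.9)²) = 322.59 ≈ 322.59 km. ✓

68.3 km east, -152.8 km north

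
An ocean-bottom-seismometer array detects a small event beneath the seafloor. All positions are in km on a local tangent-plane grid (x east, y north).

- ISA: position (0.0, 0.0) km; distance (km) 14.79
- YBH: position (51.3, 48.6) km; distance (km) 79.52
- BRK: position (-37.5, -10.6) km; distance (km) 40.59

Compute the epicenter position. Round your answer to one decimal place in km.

x ≈ 2.9 km, y ≈ -14.5 km

Circle about each station: x² + y² = 14.79²; (x − 51.3)² + (y − 48.6)² = 79.52²; (x + 37.5)² + (y + 10.6)² = 40.59².
Subtracting the ISA equation from the YBH and BRK equations removes the quadratic terms:
102.6 x + 97.2 y = -1111.04
-75.0 x − 21.2 y = 89.81
Solving the 2×2 system: x ≈ 2.9, y ≈ -14.5 km.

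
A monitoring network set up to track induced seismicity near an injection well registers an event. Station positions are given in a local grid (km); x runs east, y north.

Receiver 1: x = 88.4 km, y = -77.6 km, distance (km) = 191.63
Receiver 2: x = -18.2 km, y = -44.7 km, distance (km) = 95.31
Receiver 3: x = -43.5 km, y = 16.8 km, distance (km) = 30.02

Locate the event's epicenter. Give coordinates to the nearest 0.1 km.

(-63.6, 39.1)

Circle about each station: (x − 88.4)² + (y + 77.6)² = 191.63²; (x + 18.2)² + (y + 44.7)² = 95.31²; (x + 43.5)² + (y − 16.8)² = 30.02².
Subtracting pairs of circle equations eliminates x²+y² and gives linear equations (the radical axes):
-213.2 x + 65.8 y = 16131.07
-263.8 x + 188.8 y = 24159.03
Solving the 2×2 system: x ≈ -63.6, y ≈ 39.1 km.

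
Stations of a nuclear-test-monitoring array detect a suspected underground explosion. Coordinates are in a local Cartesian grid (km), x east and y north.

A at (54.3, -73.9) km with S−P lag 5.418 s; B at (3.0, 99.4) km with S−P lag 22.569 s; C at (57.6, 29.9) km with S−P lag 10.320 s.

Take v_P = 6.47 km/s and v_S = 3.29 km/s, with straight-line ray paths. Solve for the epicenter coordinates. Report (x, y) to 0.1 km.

63.8 km east, -38.9 km north

Distance from S−P lag: d = Δt · v_P v_S / (v_P − v_S) = Δt · (6.47·3.29)/(6.47−3.29) ≈ 6.6938·Δt.
So d_A = 36.27, d_B = 151.07, d_C = 69.08 km.
Circle about each station: (x − 54.3)² + (y + 73.9)² = 36.27²; (x − 3.0)² + (y − 99.4)² = 151.07²; (x − 57.6)² + (y − 29.9)² = 69.08².
Subtracting the A equation from the B and C equations removes the quadratic terms:
-102.6 x + 346.6 y = -20026.97
6.6 x + 207.6 y = -7654.46
Solving the 2×2 system: x ≈ 63.8, y ≈ -38.9 km.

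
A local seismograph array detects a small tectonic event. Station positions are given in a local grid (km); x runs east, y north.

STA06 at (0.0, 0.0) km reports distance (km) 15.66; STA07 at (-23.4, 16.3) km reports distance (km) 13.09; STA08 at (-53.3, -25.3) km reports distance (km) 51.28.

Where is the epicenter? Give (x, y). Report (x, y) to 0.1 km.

x ≈ -13.8 km, y ≈ 7.4 km

Circle about each station: x² + y² = 15.66²; (x + 23.4)² + (y − 16.3)² = 13.09²; (x + 53.3)² + (y + 25.3)² = 51.28².
Subtracting the STA06 equation from the STA07 and STA08 equations removes the quadratic terms:
-46.8 x + 32.6 y = 887.14
-106.6 x − 50.6 y = 1096.58
Solving the 2×2 system: x ≈ -13.8, y ≈ 7.4 km.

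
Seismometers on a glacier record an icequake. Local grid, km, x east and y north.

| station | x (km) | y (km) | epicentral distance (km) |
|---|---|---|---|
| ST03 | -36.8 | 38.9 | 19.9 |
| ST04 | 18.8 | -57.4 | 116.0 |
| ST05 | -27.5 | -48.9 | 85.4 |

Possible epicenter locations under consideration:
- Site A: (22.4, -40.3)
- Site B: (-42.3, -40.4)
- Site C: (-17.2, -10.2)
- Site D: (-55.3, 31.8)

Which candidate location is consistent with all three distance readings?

Site D

For each candidate, compare |candidate − station| to the reported distance:
Site A: residuals ST03 79.0, ST04 98.5, ST05 34.8 → max 98.5 km
Site B: residuals ST03 59.6, ST04 52.6, ST05 68.3 → max 68.3 km
Site C: residuals ST03 33.0, ST04 56.6, ST05 45.4 → max 56.6 km
Site D: residuals ST03 0.1, ST04 0.0, ST05 0.0 → max 0.1 km
Only Site D has all residuals ≈ 0.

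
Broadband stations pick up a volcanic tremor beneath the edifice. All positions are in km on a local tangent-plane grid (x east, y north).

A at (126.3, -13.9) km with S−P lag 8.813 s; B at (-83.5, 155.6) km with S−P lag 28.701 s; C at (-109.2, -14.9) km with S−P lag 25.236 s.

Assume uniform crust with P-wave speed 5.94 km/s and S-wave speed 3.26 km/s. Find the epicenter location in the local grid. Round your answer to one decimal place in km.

Distance from S−P lag: d = Δt · v_P v_S / (v_P − v_S) = Δt · (5.94·3.26)/(5.94−3.26) ≈ 7.2255·Δt.
So d_A = 63.68, d_B = 207.38, d_C = 182.34 km.
Circle about each station: (x − 126.3)² + (y + 13.9)² = 63.68²; (x + 83.5)² + (y − 155.6)² = 207.38²; (x + 109.2)² + (y + 14.9)² = 182.34².
Subtracting the A equation from the B and C equations removes the quadratic terms:
-419.6 x + 339.0 y = -23912.61
-471.0 x − 2.0 y = -33190.98
Solving the 2×2 system: x ≈ 70.4, y ≈ 16.6 km.

(70.4, 16.6)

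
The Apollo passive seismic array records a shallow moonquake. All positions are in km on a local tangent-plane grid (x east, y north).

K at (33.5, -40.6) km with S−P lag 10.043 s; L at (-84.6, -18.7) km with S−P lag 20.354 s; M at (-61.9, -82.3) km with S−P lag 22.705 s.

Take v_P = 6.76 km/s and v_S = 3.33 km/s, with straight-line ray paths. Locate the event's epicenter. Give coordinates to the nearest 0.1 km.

Distance from S−P lag: d = Δt · v_P v_S / (v_P − v_S) = Δt · (6.76·3.33)/(6.76−3.33) ≈ 6.5629·Δt.
So d_K = 65.91, d_L = 133.58, d_M = 149.01 km.
Circle about each station: (x − 33.5)² + (y + 40.6)² = 65.91²; (x + 84.6)² + (y + 18.7)² = 133.58²; (x + 61.9)² + (y + 82.3)² = 149.01².
Subtracting pairs of circle equations eliminates x²+y² and gives linear equations (the radical axes):
-236.2 x + 43.8 y = -8763.25
-190.8 x − 83.4 y = -10025.56
Solving the 2×2 system: x ≈ 41.7, y ≈ 24.8 km.
Check against K (with the unrounded x, y): √((x − 33.5)²+(y + 40.6)²) = 65.92 ≈ 65.91 km. ✓

x ≈ 41.7 km, y ≈ 24.8 km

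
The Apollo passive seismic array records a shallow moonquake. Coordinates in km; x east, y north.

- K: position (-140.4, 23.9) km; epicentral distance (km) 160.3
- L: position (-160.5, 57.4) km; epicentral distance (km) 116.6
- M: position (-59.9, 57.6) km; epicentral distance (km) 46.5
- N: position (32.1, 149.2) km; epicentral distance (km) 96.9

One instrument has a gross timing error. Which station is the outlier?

Solve using three stations at a time. Using L, M, N (subtract circle equations pairwise → linear system) gives (x, y) ≈ (-53.5, 103.7).
Distances from that point to each station vs reported:
  K: calculated 118.0 vs reported 160.3 → residual 42.3 km
  L: calculated 116.6 vs reported 116.6 → residual 0.0 km
  M: calculated 46.5 vs reported 46.5 → residual 0.0 km
  N: calculated 96.9 vs reported 96.9 → residual 0.0 km
L, M, N are mutually consistent (residuals ≈ 0); K is off by 42.3 km.

K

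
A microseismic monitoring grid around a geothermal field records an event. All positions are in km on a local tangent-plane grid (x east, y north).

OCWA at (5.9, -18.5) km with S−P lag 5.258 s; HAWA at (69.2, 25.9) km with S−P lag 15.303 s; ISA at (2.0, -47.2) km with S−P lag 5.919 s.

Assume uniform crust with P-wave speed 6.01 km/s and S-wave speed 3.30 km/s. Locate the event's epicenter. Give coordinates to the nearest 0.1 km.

Distance from S−P lag: d = Δt · v_P v_S / (v_P − v_S) = Δt · (6.01·3.30)/(6.01−3.30) ≈ 7.3185·Δt.
So d_OCWA = 38.48, d_HAWA = 111.99, d_ISA = 43.32 km.
Circle about each station: (x − 5.9)² + (y + 18.5)² = 38.48²; (x − 69.2)² + (y − 25.9)² = 111.99²; (x − 2.0)² + (y + 47.2)² = 43.32².
Subtracting pairs of circle equations eliminates x²+y² and gives linear equations (the radical axes):
126.6 x + 88.8 y = -5978.66
-7.8 x − 57.4 y = 1458.87
Solving the 2×2 system: x ≈ -32.5, y ≈ -21.0 km.

x ≈ -32.5 km, y ≈ -21.0 km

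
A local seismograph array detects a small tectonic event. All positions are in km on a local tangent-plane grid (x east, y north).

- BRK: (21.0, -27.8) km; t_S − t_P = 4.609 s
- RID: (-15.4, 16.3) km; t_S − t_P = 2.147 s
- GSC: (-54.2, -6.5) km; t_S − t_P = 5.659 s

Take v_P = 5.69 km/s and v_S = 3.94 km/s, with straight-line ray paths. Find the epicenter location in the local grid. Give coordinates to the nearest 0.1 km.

Distance from S−P lag: d = Δt · v_P v_S / (v_P − v_S) = Δt · (5.69·3.94)/(5.69−3.94) ≈ 12.8106·Δt.
So d_BRK = 59.04, d_RID = 27.50, d_GSC = 72.50 km.
Circle about each station: (x − 21.0)² + (y + 27.8)² = 59.04²; (x + 15.4)² + (y − 16.3)² = 27.50²; (x + 54.2)² + (y + 6.5)² = 72.50².
Subtracting pairs of circle equations eliminates x²+y² and gives linear equations (the radical axes):
-72.8 x + 88.2 y = 2018.48
-150.4 x + 42.6 y = -4.48
Solving the 2×2 system: x ≈ 8.5, y ≈ 29.9 km.

8.5 km east, 29.9 km north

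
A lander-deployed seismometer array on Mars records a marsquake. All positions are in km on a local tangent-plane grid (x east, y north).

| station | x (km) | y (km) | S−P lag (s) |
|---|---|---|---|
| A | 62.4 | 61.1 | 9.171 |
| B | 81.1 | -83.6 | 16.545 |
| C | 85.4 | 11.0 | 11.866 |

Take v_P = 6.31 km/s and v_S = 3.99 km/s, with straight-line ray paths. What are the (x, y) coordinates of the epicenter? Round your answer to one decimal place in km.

Distance from S−P lag: d = Δt · v_P v_S / (v_P − v_S) = Δt · (6.31·3.99)/(6.31−3.99) ≈ 10.8521·Δt.
So d_A = 99.52, d_B = 179.55, d_C = 128.77 km.
Circle about each station: (x − 62.4)² + (y − 61.1)² = 99.52²; (x − 81.1)² + (y + 83.6)² = 179.55²; (x − 85.4)² + (y − 11.0)² = 128.77².
Subtracting the A equation from the B and C equations removes the quadratic terms:
37.4 x − 289.4 y = -16394.77
46.0 x − 100.2 y = -6890.29
Solving the 2×2 system: x ≈ -36.7, y ≈ 51.9 km.

(-36.7, 51.9)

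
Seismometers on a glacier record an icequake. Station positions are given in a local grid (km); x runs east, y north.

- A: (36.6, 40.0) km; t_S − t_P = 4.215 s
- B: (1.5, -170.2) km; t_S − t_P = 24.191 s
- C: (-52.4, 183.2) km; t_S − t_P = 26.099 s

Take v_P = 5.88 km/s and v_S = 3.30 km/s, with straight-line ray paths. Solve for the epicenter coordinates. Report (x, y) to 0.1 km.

Distance from S−P lag: d = Δt · v_P v_S / (v_P − v_S) = Δt · (5.88·3.30)/(5.88−3.30) ≈ 7.5209·Δt.
So d_A = 31.70, d_B = 181.94, d_C = 196.29 km.
Circle about each station: (x − 36.6)² + (y − 40.0)² = 31.70²; (x − 1.5)² + (y + 170.2)² = 181.94²; (x + 52.4)² + (y − 183.2)² = 196.29².
Subtracting the A equation from the B and C equations removes the quadratic terms:
-70.2 x − 420.4 y = -6066.54
-178.0 x + 286.4 y = -4156.43
Solving the 2×2 system: x ≈ 36.7, y ≈ 8.3 km.
Check against A (with the unrounded x, y): √((x − 36.6)²+(y − 40.0)²) = 31.70 ≈ 31.70 km. ✓

x ≈ 36.7 km, y ≈ 8.3 km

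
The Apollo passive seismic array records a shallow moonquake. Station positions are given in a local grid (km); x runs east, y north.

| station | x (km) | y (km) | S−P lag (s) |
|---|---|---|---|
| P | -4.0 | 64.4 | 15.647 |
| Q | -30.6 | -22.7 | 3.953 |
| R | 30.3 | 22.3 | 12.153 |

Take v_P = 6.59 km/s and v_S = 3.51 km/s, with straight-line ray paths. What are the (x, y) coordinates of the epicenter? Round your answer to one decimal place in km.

-23.4 km east, -51.5 km north

Distance from S−P lag: d = Δt · v_P v_S / (v_P − v_S) = Δt · (6.59·3.51)/(6.59−3.51) ≈ 7.5100·Δt.
So d_P = 117.51, d_Q = 29.69, d_R = 91.27 km.
Circle about each station: (x + 4.0)² + (y − 64.4)² = 117.51²; (x + 30.6)² + (y + 22.7)² = 29.69²; (x − 30.3)² + (y − 22.3)² = 91.27².
Subtracting the P equation from the Q and R equations removes the quadratic terms:
-53.2 x − 174.2 y = 10215.39
68.6 x − 84.2 y = 2730.41
Solving the 2×2 system: x ≈ -23.4, y ≈ -51.5 km.
Check against P (with the unrounded x, y): √((x + 4.0)²+(y − 64.4)²) = 117.51 ≈ 117.51 km. ✓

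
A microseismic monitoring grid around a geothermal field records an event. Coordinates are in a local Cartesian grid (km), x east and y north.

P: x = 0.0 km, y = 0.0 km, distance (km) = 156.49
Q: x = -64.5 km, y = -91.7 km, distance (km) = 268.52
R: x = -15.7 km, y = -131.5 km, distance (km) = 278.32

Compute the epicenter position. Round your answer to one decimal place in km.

(96.5, 123.2)

Circle about each station: x² + y² = 156.49²; (x + 64.5)² + (y + 91.7)² = 268.52²; (x + 15.7)² + (y + 131.5)² = 278.32².
Subtracting the P equation from the Q and R equations removes the quadratic terms:
-129.0 x − 183.4 y = -35044.73
-31.4 x − 263.0 y = -35434.16
Solving the 2×2 system: x ≈ 96.5, y ≈ 123.2 km.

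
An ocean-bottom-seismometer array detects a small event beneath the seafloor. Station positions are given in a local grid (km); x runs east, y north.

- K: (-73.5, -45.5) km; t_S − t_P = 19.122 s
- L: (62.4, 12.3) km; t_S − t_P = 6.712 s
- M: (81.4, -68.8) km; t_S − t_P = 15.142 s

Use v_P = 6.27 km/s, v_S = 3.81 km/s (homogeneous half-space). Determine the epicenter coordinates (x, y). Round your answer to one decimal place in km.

Distance from S−P lag: d = Δt · v_P v_S / (v_P − v_S) = Δt · (6.27·3.81)/(6.27−3.81) ≈ 9.7109·Δt.
So d_K = 185.69, d_L = 65.18, d_M = 147.04 km.
Circle about each station: (x + 73.5)² + (y + 45.5)² = 185.69²; (x − 62.4)² + (y − 12.3)² = 65.18²; (x − 81.4)² + (y + 68.8)² = 147.04².
Subtracting pairs of circle equations eliminates x²+y² and gives linear equations (the radical axes):
271.8 x + 115.6 y = 26804.89
309.8 x − 46.6 y = 16746.91
Solving the 2×2 system: x ≈ 65.7, y ≈ 77.4 km.
Check against K (with the unrounded x, y): √((x + 73.5)²+(y + 45.5)²) = 185.69 ≈ 185.69 km. ✓

x ≈ 65.7 km, y ≈ 77.4 km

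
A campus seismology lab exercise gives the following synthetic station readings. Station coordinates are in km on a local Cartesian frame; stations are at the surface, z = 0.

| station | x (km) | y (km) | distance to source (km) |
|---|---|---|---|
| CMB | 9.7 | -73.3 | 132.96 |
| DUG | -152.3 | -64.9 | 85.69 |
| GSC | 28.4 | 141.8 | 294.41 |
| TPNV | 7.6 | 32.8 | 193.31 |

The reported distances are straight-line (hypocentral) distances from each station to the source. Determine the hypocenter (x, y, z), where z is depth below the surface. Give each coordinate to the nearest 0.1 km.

(-105.6, -115.3, 51.2)

Each station gives a sphere (x−x_i)² + (y−y_i)² + z² = d_i² (stations at z=0).
Subtracting the CMB sphere from DUG and GSC: z² cancels, leaving linear equations in x and y:
-324.0 x + 16.8 y = 32275.91
37.4 x + 430.2 y = -53552.07
Solving: x ≈ -105.596, y ≈ -115.302 km (keep extra digits for the depth step; rounded: -105.6, -115.3).
Then from the CMB sphere: z² = 132.96² − (x − 9.7)² − (y + 73.3)² with x = -105.596, y = -115.302, so z ≈ 51.196 ≈ 51.2 km.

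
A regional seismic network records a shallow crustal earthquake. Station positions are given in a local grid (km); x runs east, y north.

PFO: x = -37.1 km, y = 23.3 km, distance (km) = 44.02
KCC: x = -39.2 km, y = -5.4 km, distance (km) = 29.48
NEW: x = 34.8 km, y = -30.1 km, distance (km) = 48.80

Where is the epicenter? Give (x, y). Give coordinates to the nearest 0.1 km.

x ≈ -10.4 km, y ≈ -11.7 km

Circle about each station: (x + 37.1)² + (y − 23.3)² = 44.02²; (x + 39.2)² + (y + 5.4)² = 29.48²; (x − 34.8)² + (y + 30.1)² = 48.80².
Subtracting the PFO equation from the KCC and NEW equations removes the quadratic terms:
-4.2 x − 57.4 y = 715.19
143.8 x − 106.8 y = -245.93
Solving the 2×2 system: x ≈ -10.4, y ≈ -11.7 km.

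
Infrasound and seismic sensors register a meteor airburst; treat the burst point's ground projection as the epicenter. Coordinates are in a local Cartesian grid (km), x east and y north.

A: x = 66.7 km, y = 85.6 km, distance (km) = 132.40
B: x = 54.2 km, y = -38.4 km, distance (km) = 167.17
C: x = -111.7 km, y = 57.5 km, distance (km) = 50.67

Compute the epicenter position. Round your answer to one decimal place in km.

x ≈ -65.5 km, y ≈ 78.3 km

Circle about each station: (x − 66.7)² + (y − 85.6)² = 132.40²; (x − 54.2)² + (y + 38.4)² = 167.17²; (x + 111.7)² + (y − 57.5)² = 50.67².
Subtracting the A equation from the B and C equations removes the quadratic terms:
-25.0 x − 248.0 y = -17780.10
-356.8 x − 56.2 y = 18969.20
Solving the 2×2 system: x ≈ -65.5, y ≈ 78.3 km.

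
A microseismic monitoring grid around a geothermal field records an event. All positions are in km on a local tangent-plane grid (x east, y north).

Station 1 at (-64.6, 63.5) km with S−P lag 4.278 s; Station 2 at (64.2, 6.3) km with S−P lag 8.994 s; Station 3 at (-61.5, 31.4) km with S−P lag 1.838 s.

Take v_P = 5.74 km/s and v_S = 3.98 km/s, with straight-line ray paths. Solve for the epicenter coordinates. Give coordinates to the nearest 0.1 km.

x ≈ -52.5 km, y ≈ 9.3 km

Distance from S−P lag: d = Δt · v_P v_S / (v_P − v_S) = Δt · (5.74·3.98)/(5.74−3.98) ≈ 12.9802·Δt.
So d_Station 1 = 55.53, d_Station 2 = 116.74, d_Station 3 = 23.86 km.
Circle about each station: (x + 64.6)² + (y − 63.5)² = 55.53²; (x − 64.2)² + (y − 6.3)² = 116.74²; (x + 61.5)² + (y − 31.4)² = 23.86².
Subtracting pairs of circle equations eliminates x²+y² and gives linear equations (the radical axes):
257.6 x − 114.4 y = -14588.73
6.2 x − 64.2 y = -922.92
Solving the 2×2 system: x ≈ -52.5, y ≈ 9.3 km.
Check against Station 1 (with the unrounded x, y): √((x + 64.6)²+(y − 63.5)²) = 55.53 ≈ 55.53 km. ✓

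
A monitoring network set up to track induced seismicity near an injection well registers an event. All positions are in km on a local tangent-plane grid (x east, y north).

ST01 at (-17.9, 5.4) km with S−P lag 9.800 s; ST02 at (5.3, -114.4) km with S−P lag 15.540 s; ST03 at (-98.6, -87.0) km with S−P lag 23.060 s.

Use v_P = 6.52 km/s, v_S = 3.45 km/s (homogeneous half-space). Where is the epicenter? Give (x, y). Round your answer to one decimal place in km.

Distance from S−P lag: d = Δt · v_P v_S / (v_P − v_S) = Δt · (6.52·3.45)/(6.52−3.45) ≈ 7.3270·Δt.
So d_ST01 = 71.80, d_ST02 = 113.86, d_ST03 = 168.96 km.
Circle about each station: (x + 17.9)² + (y − 5.4)² = 71.80²; (x − 5.3)² + (y + 114.4)² = 113.86²; (x + 98.6)² + (y + 87.0)² = 168.96².
Subtracting pairs of circle equations eliminates x²+y² and gives linear equations (the radical axes):
46.4 x − 239.6 y = 4957.02
-161.4 x − 184.8 y = -6450.85
Solving the 2×2 system: x ≈ 52.1, y ≈ -10.6 km.
Check against ST01 (with the unrounded x, y): √((x + 17.9)²+(y − 5.4)²) = 71.81 ≈ 71.80 km. ✓

52.1 km east, -10.6 km north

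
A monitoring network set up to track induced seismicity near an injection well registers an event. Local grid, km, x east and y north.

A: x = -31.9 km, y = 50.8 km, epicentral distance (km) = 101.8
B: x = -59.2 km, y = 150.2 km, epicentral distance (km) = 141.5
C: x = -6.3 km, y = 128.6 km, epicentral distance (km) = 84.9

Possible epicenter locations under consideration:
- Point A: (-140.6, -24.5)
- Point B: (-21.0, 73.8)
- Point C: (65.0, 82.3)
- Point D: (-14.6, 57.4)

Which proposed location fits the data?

For each candidate, compare |candidate − station| to the reported distance:
Point A: residuals A 30.4, B 51.2, C 118.8 → max 118.8 km
Point B: residuals A 76.3, B 56.1, C 28.2 → max 76.3 km
Point C: residuals A 0.1, B 0.0, C 0.1 → max 0.1 km
Point D: residuals A 83.3, B 38.5, C 13.2 → max 83.3 km
Only Point C has all residuals ≈ 0.

Point C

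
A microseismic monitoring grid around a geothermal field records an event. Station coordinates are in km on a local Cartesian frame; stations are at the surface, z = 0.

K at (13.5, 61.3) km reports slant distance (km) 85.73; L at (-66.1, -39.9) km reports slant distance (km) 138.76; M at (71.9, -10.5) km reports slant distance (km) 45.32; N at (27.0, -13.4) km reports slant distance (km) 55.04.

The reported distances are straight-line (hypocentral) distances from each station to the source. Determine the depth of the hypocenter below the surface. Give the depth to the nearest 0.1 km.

depth ≈ 41.7 km

Each station gives a sphere (x−x_i)² + (y−y_i)² + z² = d_i² (stations at z=0).
Subtracting the K sphere from L and M: z² cancels, leaving linear equations in x and y:
-159.2 x − 202.4 y = -9883.42
116.8 x − 143.6 y = 6635.65
Solving: x ≈ 59.403, y ≈ 2.107 km (keep extra digits for the depth step; rounded: 59.4, 2.1).
Then from the K sphere: z² = 85.73² − (x − 13.5)² − (y − 61.3)² with x = 59.403, y = 2.107, so z ≈ 41.698 ≈ 41.7 km.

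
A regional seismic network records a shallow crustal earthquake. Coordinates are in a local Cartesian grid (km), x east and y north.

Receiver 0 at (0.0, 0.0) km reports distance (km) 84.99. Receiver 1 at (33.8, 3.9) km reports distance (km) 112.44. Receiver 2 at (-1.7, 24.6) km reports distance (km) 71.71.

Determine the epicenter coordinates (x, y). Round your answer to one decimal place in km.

x ≈ -68.8 km, y ≈ 49.9 km

Circle about each station: x² + y² = 84.99²; (x − 33.8)² + (y − 3.9)² = 112.44²; (x + 1.7)² + (y − 24.6)² = 71.71².
Subtracting the Receiver 0 equation from the Receiver 1 and Receiver 2 equations removes the quadratic terms:
67.6 x + 7.8 y = -4261.80
-3.4 x + 49.2 y = 2689.03
Solving the 2×2 system: x ≈ -68.8, y ≈ 49.9 km.
Check against Receiver 0 (with the unrounded x, y): √(x²+y²) = 84.99 ≈ 84.99 km. ✓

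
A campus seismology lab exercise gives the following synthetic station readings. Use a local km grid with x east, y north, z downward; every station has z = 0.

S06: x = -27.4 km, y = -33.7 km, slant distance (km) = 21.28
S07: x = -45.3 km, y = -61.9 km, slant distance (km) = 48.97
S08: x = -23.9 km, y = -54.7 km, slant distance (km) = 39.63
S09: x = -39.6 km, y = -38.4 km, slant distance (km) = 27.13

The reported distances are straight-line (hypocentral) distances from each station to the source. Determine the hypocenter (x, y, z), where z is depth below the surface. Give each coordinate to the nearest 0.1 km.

Each station gives a sphere (x−x_i)² + (y−y_i)² + z² = d_i² (stations at z=0).
Subtracting the S06 sphere from S07 and S08: z² cancels, leaving linear equations in x and y:
-35.8 x − 56.4 y = 2052.03
7.0 x − 42.0 y = 559.15
Solving: x ≈ -28.787, y ≈ -18.111 km (keep extra digits for the depth step; rounded: -28.8, -18.1).
Then from the S06 sphere: z² = 21.28² − (x + 27.4)² − (y + 33.7)² with x = -28.787, y = -18.111, so z ≈ 14.419 ≈ 14.4 km.

(-28.8, -18.1, 14.4)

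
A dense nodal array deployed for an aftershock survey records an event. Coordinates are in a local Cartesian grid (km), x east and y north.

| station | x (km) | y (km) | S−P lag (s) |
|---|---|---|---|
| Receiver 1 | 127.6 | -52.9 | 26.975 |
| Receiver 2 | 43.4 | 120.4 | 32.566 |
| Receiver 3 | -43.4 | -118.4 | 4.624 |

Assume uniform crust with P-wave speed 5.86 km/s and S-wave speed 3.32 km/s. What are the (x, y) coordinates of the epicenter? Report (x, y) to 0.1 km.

-73.6 km east, -99.9 km north

Distance from S−P lag: d = Δt · v_P v_S / (v_P − v_S) = Δt · (5.86·3.32)/(5.86−3.32) ≈ 7.6595·Δt.
So d_Receiver 1 = 206.62, d_Receiver 2 = 249.44, d_Receiver 3 = 35.42 km.
Circle about each station: (x − 127.6)² + (y + 52.9)² = 206.62²; (x − 43.4)² + (y − 120.4)² = 249.44²; (x + 43.4)² + (y + 118.4)² = 35.42².
Subtracting the Receiver 1 equation from the Receiver 2 and Receiver 3 equations removes the quadratic terms:
-168.4 x + 346.6 y = -22228.94
-342.0 x − 131.0 y = 38259.20
Solving the 2×2 system: x ≈ -73.6, y ≈ -99.9 km.
Check against Receiver 1 (with the unrounded x, y): √((x − 127.6)²+(y + 52.9)²) = 206.62 ≈ 206.62 km. ✓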